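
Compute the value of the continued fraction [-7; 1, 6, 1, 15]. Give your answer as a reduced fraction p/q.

Start with 15.
1 + 1/(15/1) = 1 + 1/15 = 16/15
6 + 1/(16/15) = 6 + 15/16 = 111/16
1 + 1/(111/16) = 1 + 16/111 = 127/111
-7 + 1/(127/111) = -7 + 111/127 = -778/127

-778/127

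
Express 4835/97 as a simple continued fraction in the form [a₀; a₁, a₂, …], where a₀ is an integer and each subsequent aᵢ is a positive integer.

4835 ÷ 97 → quotient 49, remainder 82
97 ÷ 82 → quotient 1, remainder 15
82 ÷ 15 → quotient 5, remainder 7
15 ÷ 7 → quotient 2, remainder 1
7 ÷ 1 → quotient 7, remainder 0

[49; 1, 5, 2, 7]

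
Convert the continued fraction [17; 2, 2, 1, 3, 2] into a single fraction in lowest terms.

Work from the innermost term outward:
Start with 2.
3 + 1/(2/1) = 3 + 1/2 = 7/2
1 + 1/(7/2) = 1 + 2/7 = 9/7
2 + 1/(9/7) = 2 + 7/9 = 25/9
2 + 1/(25/9) = 2 + 9/25 = 59/25
17 + 1/(59/25) = 17 + 25/59 = 1028/59

1028/59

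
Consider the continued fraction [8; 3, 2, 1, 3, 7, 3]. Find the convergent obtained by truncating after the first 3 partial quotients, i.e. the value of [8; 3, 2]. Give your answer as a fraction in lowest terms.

a_0 = 8: 8/1
a_1 = 3: 25/3
a_2 = 2: 58/7

58/7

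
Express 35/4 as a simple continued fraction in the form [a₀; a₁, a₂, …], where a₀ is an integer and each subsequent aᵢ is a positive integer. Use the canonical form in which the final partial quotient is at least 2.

[8; 1, 3]

⌊35/4⌋ = 8, remainder 3
⌊4/3⌋ = 1, remainder 1
⌊3/1⌋ = 3, remainder 0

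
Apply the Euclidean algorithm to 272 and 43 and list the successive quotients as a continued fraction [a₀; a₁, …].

⌊272/43⌋ = 6, remainder 14
⌊43/14⌋ = 3, remainder 1
⌊14/1⌋ = 14, remainder 0

[6; 3, 14]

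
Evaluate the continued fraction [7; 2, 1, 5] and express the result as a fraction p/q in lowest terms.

125/17

Compute successive convergents:
a_0 = 7: 7/1
a_1 = 2: 15/2
a_2 = 1: 22/3
a_3 = 5: 125/17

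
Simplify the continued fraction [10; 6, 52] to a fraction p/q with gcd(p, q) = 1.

3182/313

a_0 = 10: 10/1
a_1 = 6: 61/6
a_2 = 52: 3182/313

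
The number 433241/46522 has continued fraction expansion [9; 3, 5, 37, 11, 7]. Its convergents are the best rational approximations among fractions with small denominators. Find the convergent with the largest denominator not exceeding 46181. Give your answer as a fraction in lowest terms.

61100/6561

List convergents until the denominator exceeds the bound:
a_0 = 9: 9/1  (≤ bound)
a_1 = 3: 28/3  (≤ bound)
a_2 = 5: 149/16  (≤ bound)
a_3 = 37: 5541/595  (≤ bound)
a_4 = 11: 61100/6561  (≤ bound)
a_5 = 7: 433241/46522  (> 46181, stop)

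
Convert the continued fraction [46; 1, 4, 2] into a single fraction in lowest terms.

515/11

Start with 2.
4 + 1/(2/1) = 4 + 1/2 = 9/2
1 + 1/(9/2) = 1 + 2/9 = 11/9
46 + 1/(11/9) = 46 + 9/11 = 515/11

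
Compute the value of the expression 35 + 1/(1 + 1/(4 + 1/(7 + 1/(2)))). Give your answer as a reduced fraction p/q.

Start with 2.
7 + 1/(2/1) = 7 + 1/2 = 15/2
4 + 1/(15/2) = 4 + 2/15 = 62/15
1 + 1/(62/15) = 1 + 15/62 = 77/62
35 + 1/(77/62) = 35 + 62/77 = 2757/77

2757/77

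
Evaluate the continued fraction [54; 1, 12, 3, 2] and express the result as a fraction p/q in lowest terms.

5108/93

Start with 2.
3 + 1/(2/1) = 3 + 1/2 = 7/2
12 + 1/(7/2) = 12 + 2/7 = 86/7
1 + 1/(86/7) = 1 + 7/86 = 93/86
54 + 1/(93/86) = 54 + 86/93 = 5108/93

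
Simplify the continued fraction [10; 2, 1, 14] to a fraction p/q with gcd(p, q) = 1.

455/44

Start with 14.
1 + 1/(14/1) = 1 + 1/14 = 15/14
2 + 1/(15/14) = 2 + 14/15 = 44/15
10 + 1/(44/15) = 10 + 15/44 = 455/44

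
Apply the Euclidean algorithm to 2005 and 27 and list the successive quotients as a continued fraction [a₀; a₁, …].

[74; 3, 1, 6]

⌊2005/27⌋ = 74, remainder 7
⌊27/7⌋ = 3, remainder 6
⌊7/6⌋ = 1, remainder 1
⌊6/1⌋ = 6, remainder 0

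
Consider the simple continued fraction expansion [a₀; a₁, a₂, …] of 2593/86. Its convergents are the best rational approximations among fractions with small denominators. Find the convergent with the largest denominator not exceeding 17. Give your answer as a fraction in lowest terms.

392/13

a_0 = 30: 30/1  (≤ bound)
a_1 = 6: 181/6  (≤ bound)
a_2 = 1: 211/7  (≤ bound)
a_3 = 1: 392/13  (≤ bound)
a_4 = 1: 603/20  (> 17, stop)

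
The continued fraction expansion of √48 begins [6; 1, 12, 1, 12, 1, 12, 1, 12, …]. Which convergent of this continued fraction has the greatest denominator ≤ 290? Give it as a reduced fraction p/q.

1351/195

List convergents until the denominator exceeds the bound:
a_0 = 6: 6/1  (≤ bound)
a_1 = 1: 7/1  (≤ bound)
a_2 = 12: 90/13  (≤ bound)
a_3 = 1: 97/14  (≤ bound)
a_4 = 12: 1254/181  (≤ bound)
a_5 = 1: 1351/195  (≤ bound)
a_6 = 12: 17466/2521  (> 290, stop)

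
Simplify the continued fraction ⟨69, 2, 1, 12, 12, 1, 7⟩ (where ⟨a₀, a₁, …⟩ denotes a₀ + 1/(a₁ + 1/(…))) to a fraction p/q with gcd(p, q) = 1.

273069/3938

Work from the innermost term outward:
Start with 7.
1 + 1/(7/1) = 1 + 1/7 = 8/7
12 + 1/(8/7) = 12 + 7/8 = 103/8
12 + 1/(103/8) = 12 + 8/103 = 1244/103
1 + 1/(1244/103) = 1 + 103/1244 = 1347/1244
2 + 1/(1347/1244) = 2 + 1244/1347 = 3938/1347
69 + 1/(3938/1347) = 69 + 1347/3938 = 273069/3938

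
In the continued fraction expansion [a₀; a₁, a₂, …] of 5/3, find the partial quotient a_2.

⌊5/3⌋ = 1, remainder 2
⌊3/2⌋ = 1, remainder 1
⌊2/1⌋ = 2, remainder 0

2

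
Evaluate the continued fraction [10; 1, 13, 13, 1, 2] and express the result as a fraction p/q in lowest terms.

6306/577

Starting at the tail and folding back:
Start with 2.
1 + 1/(2/1) = 1 + 1/2 = 3/2
13 + 1/(3/2) = 13 + 2/3 = 41/3
13 + 1/(41/3) = 13 + 3/41 = 536/41
1 + 1/(536/41) = 1 + 41/536 = 577/536
10 + 1/(577/536) = 10 + 536/577 = 6306/577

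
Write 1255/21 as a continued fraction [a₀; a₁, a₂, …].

⌊1255/21⌋ = 59, remainder 16
⌊21/16⌋ = 1, remainder 5
⌊16/5⌋ = 3, remainder 1
⌊5/1⌋ = 5, remainder 0

[59; 1, 3, 5]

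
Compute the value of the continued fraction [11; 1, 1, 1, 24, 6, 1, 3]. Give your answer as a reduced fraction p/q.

23441/2010

Starting at the tail and folding back:
Start with 3.
1 + 1/(3/1) = 1 + 1/3 = 4/3
6 + 1/(4/3) = 6 + 3/4 = 27/4
24 + 1/(27/4) = 24 + 4/27 = 652/27
1 + 1/(652/27) = 1 + 27/652 = 679/652
1 + 1/(679/652) = 1 + 652/679 = 1331/679
1 + 1/(1331/679) = 1 + 679/1331 = 2010/1331
11 + 1/(2010/1331) = 11 + 1331/2010 = 23441/2010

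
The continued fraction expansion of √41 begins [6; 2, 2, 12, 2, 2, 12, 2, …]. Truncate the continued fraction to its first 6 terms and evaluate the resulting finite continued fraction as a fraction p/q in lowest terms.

a_0 = 6: 6/1
a_1 = 2: 13/2
a_2 = 2: 32/5
a_3 = 12: 397/62
a_4 = 2: 826/129
a_5 = 2: 2049/320

2049/320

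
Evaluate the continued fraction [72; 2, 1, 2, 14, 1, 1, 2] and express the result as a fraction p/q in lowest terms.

43352/599

a_0 = 72: 72/1
a_1 = 2: 145/2
a_2 = 1: 217/3
a_3 = 2: 579/8
a_4 = 14: 8323/115
a_5 = 1: 8902/123
a_6 = 1: 17225/238
a_7 = 2: 43352/599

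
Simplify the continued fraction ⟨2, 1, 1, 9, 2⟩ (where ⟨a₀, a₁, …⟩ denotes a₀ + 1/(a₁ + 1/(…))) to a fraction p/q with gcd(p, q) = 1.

101/40

Start with 2.
9 + 1/(2/1) = 9 + 1/2 = 19/2
1 + 1/(19/2) = 1 + 2/19 = 21/19
1 + 1/(21/19) = 1 + 19/21 = 40/21
2 + 1/(40/21) = 2 + 21/40 = 101/40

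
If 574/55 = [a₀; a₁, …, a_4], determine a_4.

⌊574/55⌋ = 10, remainder 24
⌊55/24⌋ = 2, remainder 7
⌊24/7⌋ = 3, remainder 3
⌊7/3⌋ = 2, remainder 1
⌊3/1⌋ = 3, remainder 0

3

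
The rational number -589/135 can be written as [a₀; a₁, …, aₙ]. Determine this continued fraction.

-589 ÷ 135 → quotient -5, remainder 86
135 ÷ 86 → quotient 1, remainder 49
86 ÷ 49 → quotient 1, remainder 37
49 ÷ 37 → quotient 1, remainder 12
37 ÷ 12 → quotient 3, remainder 1
12 ÷ 1 → quotient 12, remainder 0

[-5; 1, 1, 1, 3, 12]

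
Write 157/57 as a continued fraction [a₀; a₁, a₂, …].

[2; 1, 3, 14]

⌊157/57⌋ = 2, remainder 43
⌊57/43⌋ = 1, remainder 14
⌊43/14⌋ = 3, remainder 1
⌊14/1⌋ = 14, remainder 0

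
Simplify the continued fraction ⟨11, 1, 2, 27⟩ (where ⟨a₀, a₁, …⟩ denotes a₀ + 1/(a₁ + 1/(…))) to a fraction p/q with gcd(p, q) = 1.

957/82

a_0 = 11: 11/1
a_1 = 1: 12/1
a_2 = 2: 35/3
a_3 = 27: 957/82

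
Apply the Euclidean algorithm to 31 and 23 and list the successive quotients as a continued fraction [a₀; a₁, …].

[1; 2, 1, 7]

Run the Euclidean algorithm, recording each quotient:
31 ÷ 23 → quotient 1, remainder 8
23 ÷ 8 → quotient 2, remainder 7
8 ÷ 7 → quotient 1, remainder 1
7 ÷ 1 → quotient 7, remainder 0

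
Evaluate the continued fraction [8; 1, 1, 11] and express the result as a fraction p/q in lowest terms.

196/23

Start with 11.
1 + 1/(11/1) = 1 + 1/11 = 12/11
1 + 1/(12/11) = 1 + 11/12 = 23/12
8 + 1/(23/12) = 8 + 12/23 = 196/23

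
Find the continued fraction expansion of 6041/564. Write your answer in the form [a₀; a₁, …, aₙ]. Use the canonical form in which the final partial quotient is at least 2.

[10; 1, 2, 2, 5, 1, 3, 3]

Apply division with remainder until the remainder is 0:
⌊6041/564⌋ = 10, remainder 401
⌊564/401⌋ = 1, remainder 163
⌊401/163⌋ = 2, remainder 75
⌊163/75⌋ = 2, remainder 13
⌊75/13⌋ = 5, remainder 10
⌊13/10⌋ = 1, remainder 3
⌊10/3⌋ = 3, remainder 1
⌊3/1⌋ = 3, remainder 0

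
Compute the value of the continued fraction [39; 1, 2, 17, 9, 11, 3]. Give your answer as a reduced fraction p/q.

641513/16170

a_0 = 39: 39/1
a_1 = 1: 40/1
a_2 = 2: 119/3
a_3 = 17: 2063/52
a_4 = 9: 18686/471
a_5 = 11: 207609/5233
a_6 = 3: 641513/16170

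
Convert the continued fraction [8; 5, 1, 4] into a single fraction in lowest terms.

237/29

Compute successive convergents:
a_0 = 8: 8/1
a_1 = 5: 41/5
a_2 = 1: 49/6
a_3 = 4: 237/29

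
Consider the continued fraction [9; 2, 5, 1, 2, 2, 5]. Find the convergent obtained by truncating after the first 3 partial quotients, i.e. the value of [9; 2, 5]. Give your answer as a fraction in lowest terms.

Start with 5.
2 + 1/(5/1) = 2 + 1/5 = 11/5
9 + 1/(11/5) = 9 + 5/11 = 104/11

104/11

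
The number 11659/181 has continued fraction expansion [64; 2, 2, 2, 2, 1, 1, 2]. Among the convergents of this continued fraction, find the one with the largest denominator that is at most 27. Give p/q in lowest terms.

a_0 = 64: 64/1  (≤ bound)
a_1 = 2: 129/2  (≤ bound)
a_2 = 2: 322/5  (≤ bound)
a_3 = 2: 773/12  (≤ bound)
a_4 = 2: 1868/29  (> 27, stop)

773/12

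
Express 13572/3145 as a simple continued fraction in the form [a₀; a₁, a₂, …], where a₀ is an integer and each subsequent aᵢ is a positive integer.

13572 = 4·3145 + 992, so a_0 = 4
3145 = 3·992 + 169, so a_1 = 3
992 = 5·169 + 147, so a_2 = 5
169 = 1·147 + 22, so a_3 = 1
147 = 6·22 + 15, so a_4 = 6
22 = 1·15 + 7, so a_5 = 1
15 = 2·7 + 1, so a_6 = 2
7 = 7·1 + 0, so a_7 = 7

[4; 3, 5, 1, 6, 1, 2, 7]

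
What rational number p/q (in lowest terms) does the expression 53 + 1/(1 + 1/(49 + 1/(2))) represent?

5452/101

Work from the innermost term outward:
Start with 2.
49 + 1/(2/1) = 49 + 1/2 = 99/2
1 + 1/(99/2) = 1 + 2/99 = 101/99
53 + 1/(101/99) = 53 + 99/101 = 5452/101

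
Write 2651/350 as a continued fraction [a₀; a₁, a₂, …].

Repeatedly divide and take the remainder:
2651 = 7·350 + 201, so a_0 = 7
350 = 1·201 + 149, so a_1 = 1
201 = 1·149 + 52, so a_2 = 1
149 = 2·52 + 45, so a_3 = 2
52 = 1·45 + 7, so a_4 = 1
45 = 6·7 + 3, so a_5 = 6
7 = 2·3 + 1, so a_6 = 2
3 = 3·1 + 0, so a_7 = 3

[7; 1, 1, 2, 1, 6, 2, 3]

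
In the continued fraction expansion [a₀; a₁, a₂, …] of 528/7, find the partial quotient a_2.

3

528 = 75·7 + 3, so a_0 = 75
7 = 2·3 + 1, so a_1 = 2
3 = 3·1 + 0, so a_2 = 3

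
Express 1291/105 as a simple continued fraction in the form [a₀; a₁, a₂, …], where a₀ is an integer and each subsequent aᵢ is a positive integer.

[12; 3, 2, 1, 1, 2, 2]

1291 = 12·105 + 31, so a_0 = 12
105 = 3·31 + 12, so a_1 = 3
31 = 2·12 + 7, so a_2 = 2
12 = 1·7 + 5, so a_3 = 1
7 = 1·5 + 2, so a_4 = 1
5 = 2·2 + 1, so a_5 = 2
2 = 2·1 + 0, so a_6 = 2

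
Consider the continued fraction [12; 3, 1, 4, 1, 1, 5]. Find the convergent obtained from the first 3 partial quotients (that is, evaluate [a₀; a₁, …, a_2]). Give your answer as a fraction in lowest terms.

49/4

Use the convergent recurrence hₖ = aₖ·hₖ₋₁ + hₖ₋₂ (and likewise for the denominators kₖ):
a_0 = 12: 12/1
a_1 = 3: 37/3
a_2 = 1: 49/4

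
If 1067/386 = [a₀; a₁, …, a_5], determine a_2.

3

Repeatedly divide and take the remainder:
⌊1067/386⌋ = 2, remainder 295
⌊386/295⌋ = 1, remainder 91
⌊295/91⌋ = 3, remainder 22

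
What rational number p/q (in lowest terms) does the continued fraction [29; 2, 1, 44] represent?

3931/134

Start with 44.
1 + 1/(44/1) = 1 + 1/44 = 45/44
2 + 1/(45/44) = 2 + 44/45 = 134/45
29 + 1/(134/45) = 29 + 45/134 = 3931/134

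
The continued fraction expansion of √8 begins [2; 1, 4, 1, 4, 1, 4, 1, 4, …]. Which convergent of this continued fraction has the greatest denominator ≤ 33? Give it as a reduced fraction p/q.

82/29

a_0 = 2: 2/1  (≤ bound)
a_1 = 1: 3/1  (≤ bound)
a_2 = 4: 14/5  (≤ bound)
a_3 = 1: 17/6  (≤ bound)
a_4 = 4: 82/29  (≤ bound)
a_5 = 1: 99/35  (> 33, stop)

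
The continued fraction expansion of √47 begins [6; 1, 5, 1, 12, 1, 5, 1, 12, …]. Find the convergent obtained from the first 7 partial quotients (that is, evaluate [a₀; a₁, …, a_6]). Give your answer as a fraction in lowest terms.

3942/575

Collapse the nested fraction from the inside out:
Start with 5.
1 + 1/(5/1) = 1 + 1/5 = 6/5
12 + 1/(6/5) = 12 + 5/6 = 77/6
1 + 1/(77/6) = 1 + 6/77 = 83/77
5 + 1/(83/77) = 5 + 77/83 = 492/83
1 + 1/(492/83) = 1 + 83/492 = 575/492
6 + 1/(575/492) = 6 + 492/575 = 3942/575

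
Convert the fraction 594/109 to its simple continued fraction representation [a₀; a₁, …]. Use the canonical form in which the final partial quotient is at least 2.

⌊594/109⌋ = 5, remainder 49
⌊109/49⌋ = 2, remainder 11
⌊49/11⌋ = 4, remainder 5
⌊11/5⌋ = 2, remainder 1
⌊5/1⌋ = 5, remainder 0

[5; 2, 4, 2, 5]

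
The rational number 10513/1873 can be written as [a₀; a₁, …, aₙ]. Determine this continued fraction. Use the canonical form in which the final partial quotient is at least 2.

10513 = 5·1873 + 1148, so a_0 = 5
1873 = 1·1148 + 725, so a_1 = 1
1148 = 1·725 + 423, so a_2 = 1
725 = 1·423 + 302, so a_3 = 1
423 = 1·302 + 121, so a_4 = 1
302 = 2·121 + 60, so a_5 = 2
121 = 2·60 + 1, so a_6 = 2
60 = 60·1 + 0, so a_7 = 60

[5; 1, 1, 1, 1, 2, 2, 60]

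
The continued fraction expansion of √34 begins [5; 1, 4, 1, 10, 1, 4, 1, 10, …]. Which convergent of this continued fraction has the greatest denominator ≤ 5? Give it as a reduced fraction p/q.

a_0 = 5: 5/1  (≤ bound)
a_1 = 1: 6/1  (≤ bound)
a_2 = 4: 29/5  (≤ bound)
a_3 = 1: 35/6  (> 5, stop)

29/5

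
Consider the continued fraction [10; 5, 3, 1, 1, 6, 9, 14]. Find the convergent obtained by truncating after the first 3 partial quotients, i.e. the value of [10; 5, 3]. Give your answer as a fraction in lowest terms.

Use the convergent recurrence hₖ = aₖ·hₖ₋₁ + hₖ₋₂ (and likewise for the denominators kₖ):
a_0 = 10: 10/1
a_1 = 5: 51/5
a_2 = 3: 163/16

163/16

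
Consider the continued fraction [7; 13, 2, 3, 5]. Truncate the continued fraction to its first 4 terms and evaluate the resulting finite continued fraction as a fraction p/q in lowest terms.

665/94

Compute successive convergents:
a_0 = 7: 7/1
a_1 = 13: 92/13
a_2 = 2: 191/27
a_3 = 3: 665/94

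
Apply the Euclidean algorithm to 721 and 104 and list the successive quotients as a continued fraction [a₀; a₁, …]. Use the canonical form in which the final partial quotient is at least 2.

[6; 1, 13, 1, 6]

Apply division with remainder until the remainder is 0:
⌊721/104⌋ = 6, remainder 97
⌊104/97⌋ = 1, remainder 7
⌊97/7⌋ = 13, remainder 6
⌊7/6⌋ = 1, remainder 1
⌊6/1⌋ = 6, remainder 0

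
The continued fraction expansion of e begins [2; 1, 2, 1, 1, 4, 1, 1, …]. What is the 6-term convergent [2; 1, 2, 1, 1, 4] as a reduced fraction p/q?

87/32

Start with 4.
1 + 1/(4/1) = 1 + 1/4 = 5/4
1 + 1/(5/4) = 1 + 4/5 = 9/5
2 + 1/(9/5) = 2 + 5/9 = 23/9
1 + 1/(23/9) = 1 + 9/23 = 32/23
2 + 1/(32/23) = 2 + 23/32 = 87/32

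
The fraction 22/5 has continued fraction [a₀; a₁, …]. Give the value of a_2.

2

Apply division with remainder until the remainder is 0:
22 ÷ 5 → quotient 4, remainder 2
5 ÷ 2 → quotient 2, remainder 1
2 ÷ 1 → quotient 2, remainder 0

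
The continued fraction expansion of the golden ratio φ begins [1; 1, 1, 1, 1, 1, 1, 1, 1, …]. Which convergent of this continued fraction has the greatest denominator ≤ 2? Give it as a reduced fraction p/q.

a_0 = 1: 1/1  (≤ bound)
a_1 = 1: 2/1  (≤ bound)
a_2 = 1: 3/2  (≤ bound)
a_3 = 1: 5/3  (> 2, stop)

3/2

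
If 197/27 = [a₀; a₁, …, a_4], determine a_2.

2

Apply division with remainder until the remainder is 0:
⌊197/27⌋ = 7, remainder 8
⌊27/8⌋ = 3, remainder 3
⌊8/3⌋ = 2, remainder 2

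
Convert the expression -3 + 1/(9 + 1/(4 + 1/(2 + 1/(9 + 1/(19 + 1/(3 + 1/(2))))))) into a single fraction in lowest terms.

-307725/106421

a_0 = -3: -3/1
a_1 = 9: -26/9
a_2 = 4: -107/37
a_3 = 2: -240/83
a_4 = 9: -2267/784
a_5 = 19: -43313/14979
a_6 = 3: -132206/45721
a_7 = 2: -307725/106421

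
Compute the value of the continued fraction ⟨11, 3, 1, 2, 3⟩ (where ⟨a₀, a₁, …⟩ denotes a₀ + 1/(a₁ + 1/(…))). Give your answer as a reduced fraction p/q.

417/37

a_0 = 11: 11/1
a_1 = 3: 34/3
a_2 = 1: 45/4
a_3 = 2: 124/11
a_4 = 3: 417/37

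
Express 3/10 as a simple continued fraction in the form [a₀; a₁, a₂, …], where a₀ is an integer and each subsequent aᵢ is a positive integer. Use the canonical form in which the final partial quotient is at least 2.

Repeatedly divide and take the remainder:
⌊3/10⌋ = 0, remainder 3
⌊10/3⌋ = 3, remainder 1
⌊3/1⌋ = 3, remainder 0

[0; 3, 3]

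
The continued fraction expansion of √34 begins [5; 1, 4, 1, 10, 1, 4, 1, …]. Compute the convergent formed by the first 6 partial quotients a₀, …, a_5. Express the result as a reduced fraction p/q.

414/71

a_0 = 5: 5/1
a_1 = 1: 6/1
a_2 = 4: 29/5
a_3 = 1: 35/6
a_4 = 10: 379/65
a_5 = 1: 414/71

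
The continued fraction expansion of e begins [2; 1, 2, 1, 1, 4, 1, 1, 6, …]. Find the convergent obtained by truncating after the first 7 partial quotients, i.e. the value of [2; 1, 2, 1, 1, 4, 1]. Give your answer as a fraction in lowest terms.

106/39

Start with 1.
4 + 1/(1/1) = 4 + 1/1 = 5/1
1 + 1/(5/1) = 1 + 1/5 = 6/5
1 + 1/(6/5) = 1 + 5/6 = 11/6
2 + 1/(11/6) = 2 + 6/11 = 28/11
1 + 1/(28/11) = 1 + 11/28 = 39/28
2 + 1/(39/28) = 2 + 28/39 = 106/39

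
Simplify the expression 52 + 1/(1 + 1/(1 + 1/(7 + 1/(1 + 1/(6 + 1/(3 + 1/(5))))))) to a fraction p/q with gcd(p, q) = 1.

a_0 = 52: 52/1
a_1 = 1: 53/1
a_2 = 1: 105/2
a_3 = 7: 788/15
a_4 = 1: 893/17
a_5 = 6: 6146/117
a_6 = 3: 19331/368
a_7 = 5: 102801/1957

102801/1957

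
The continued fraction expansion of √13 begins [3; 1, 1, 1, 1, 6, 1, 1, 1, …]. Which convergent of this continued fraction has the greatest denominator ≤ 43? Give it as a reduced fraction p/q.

List convergents until the denominator exceeds the bound:
a_0 = 3: 3/1  (≤ bound)
a_1 = 1: 4/1  (≤ bound)
a_2 = 1: 7/2  (≤ bound)
a_3 = 1: 11/3  (≤ bound)
a_4 = 1: 18/5  (≤ bound)
a_5 = 6: 119/33  (≤ bound)
a_6 = 1: 137/38  (≤ bound)
a_7 = 1: 256/71  (> 43, stop)

137/38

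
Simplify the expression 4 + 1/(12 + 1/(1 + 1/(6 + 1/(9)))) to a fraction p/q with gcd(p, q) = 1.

3356/823

Start with 9.
6 + 1/(9/1) = 6 + 1/9 = 55/9
1 + 1/(55/9) = 1 + 9/55 = 64/55
12 + 1/(64/55) = 12 + 55/64 = 823/64
4 + 1/(823/64) = 4 + 64/823 = 3356/823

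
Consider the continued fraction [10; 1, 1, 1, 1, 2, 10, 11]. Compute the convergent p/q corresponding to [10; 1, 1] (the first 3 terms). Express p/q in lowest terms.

21/2

Start with 1.
1 + 1/(1/1) = 1 + 1/1 = 2/1
10 + 1/(2/1) = 10 + 1/2 = 21/2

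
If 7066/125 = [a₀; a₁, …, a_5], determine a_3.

8

Apply division with remainder until the remainder is 0:
⌊7066/125⌋ = 56, remainder 66
⌊125/66⌋ = 1, remainder 59
⌊66/59⌋ = 1, remainder 7
⌊59/7⌋ = 8, remainder 3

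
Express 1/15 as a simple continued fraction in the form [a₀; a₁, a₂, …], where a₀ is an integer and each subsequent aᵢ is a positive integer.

[0; 15]

1 = 0·15 + 1, so a_0 = 0
15 = 15·1 + 0, so a_1 = 15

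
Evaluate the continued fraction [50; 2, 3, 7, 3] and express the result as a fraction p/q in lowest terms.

8069/160

Starting at the tail and folding back:
Start with 3.
7 + 1/(3/1) = 7 + 1/3 = 22/3
3 + 1/(22/3) = 3 + 3/22 = 69/22
2 + 1/(69/22) = 2 + 22/69 = 160/69
50 + 1/(160/69) = 50 + 69/160 = 8069/160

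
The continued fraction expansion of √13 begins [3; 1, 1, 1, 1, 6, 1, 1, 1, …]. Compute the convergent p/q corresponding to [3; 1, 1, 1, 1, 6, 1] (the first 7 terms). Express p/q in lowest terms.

a_0 = 3: 3/1
a_1 = 1: 4/1
a_2 = 1: 7/2
a_3 = 1: 11/3
a_4 = 1: 18/5
a_5 = 6: 119/33
a_6 = 1: 137/38

137/38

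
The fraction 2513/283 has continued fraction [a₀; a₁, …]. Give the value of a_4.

2513 ÷ 283 → quotient 8, remainder 249
283 ÷ 249 → quotient 1, remainder 34
249 ÷ 34 → quotient 7, remainder 11
34 ÷ 11 → quotient 3, remainder 1
11 ÷ 1 → quotient 11, remainder 0

11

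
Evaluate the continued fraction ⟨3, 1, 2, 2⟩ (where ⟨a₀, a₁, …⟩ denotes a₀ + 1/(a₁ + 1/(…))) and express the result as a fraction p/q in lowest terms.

26/7

Start with 2.
2 + 1/(2/1) = 2 + 1/2 = 5/2
1 + 1/(5/2) = 1 + 2/5 = 7/5
3 + 1/(7/5) = 3 + 5/7 = 26/7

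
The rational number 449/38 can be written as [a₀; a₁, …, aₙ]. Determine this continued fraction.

[11; 1, 4, 2, 3]

449 ÷ 38 → quotient 11, remainder 31
38 ÷ 31 → quotient 1, remainder 7
31 ÷ 7 → quotient 4, remainder 3
7 ÷ 3 → quotient 2, remainder 1
3 ÷ 1 → quotient 3, remainder 0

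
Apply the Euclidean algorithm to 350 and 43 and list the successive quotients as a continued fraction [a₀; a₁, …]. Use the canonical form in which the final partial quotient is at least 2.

[8; 7, 6]

Run the Euclidean algorithm, recording each quotient:
350 = 8·43 + 6, so a_0 = 8
43 = 7·6 + 1, so a_1 = 7
6 = 6·1 + 0, so a_2 = 6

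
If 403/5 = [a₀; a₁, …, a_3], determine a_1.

1

403 = 80·5 + 3, so a_0 = 80
5 = 1·3 + 2, so a_1 = 1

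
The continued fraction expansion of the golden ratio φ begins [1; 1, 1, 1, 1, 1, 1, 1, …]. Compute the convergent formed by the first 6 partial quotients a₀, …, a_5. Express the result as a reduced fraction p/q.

Start with 1.
1 + 1/(1/1) = 1 + 1/1 = 2/1
1 + 1/(2/1) = 1 + 1/2 = 3/2
1 + 1/(3/2) = 1 + 2/3 = 5/3
1 + 1/(5/3) = 1 + 3/5 = 8/5
1 + 1/(8/5) = 1 + 5/8 = 13/8

13/8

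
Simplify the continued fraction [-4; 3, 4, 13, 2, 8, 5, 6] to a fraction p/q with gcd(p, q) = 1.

a_0 = -4: -4/1
a_1 = 3: -11/3
a_2 = 4: -48/13
a_3 = 13: -635/172
a_4 = 2: -1318/357
a_5 = 8: -11179/3028
a_6 = 5: -57213/15497
a_7 = 6: -354457/96010

-354457/96010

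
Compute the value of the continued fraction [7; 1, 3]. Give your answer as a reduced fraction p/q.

Start with 3.
1 + 1/(3/1) = 1 + 1/3 = 4/3
7 + 1/(4/3) = 7 + 3/4 = 31/4

31/4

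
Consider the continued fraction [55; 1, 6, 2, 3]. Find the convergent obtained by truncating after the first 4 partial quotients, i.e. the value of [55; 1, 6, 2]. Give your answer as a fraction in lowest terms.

Start with 2.
6 + 1/(2/1) = 6 + 1/2 = 13/2
1 + 1/(13/2) = 1 + 2/13 = 15/13
55 + 1/(15/13) = 55 + 13/15 = 838/15

838/15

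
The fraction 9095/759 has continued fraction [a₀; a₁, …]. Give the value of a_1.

1

⌊9095/759⌋ = 11, remainder 746
⌊759/746⌋ = 1, remainder 13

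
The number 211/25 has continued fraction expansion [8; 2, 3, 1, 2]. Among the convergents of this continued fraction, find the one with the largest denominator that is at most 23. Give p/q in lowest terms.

76/9

a_0 = 8: 8/1  (≤ bound)
a_1 = 2: 17/2  (≤ bound)
a_2 = 3: 59/7  (≤ bound)
a_3 = 1: 76/9  (≤ bound)
a_4 = 2: 211/25  (> 23, stop)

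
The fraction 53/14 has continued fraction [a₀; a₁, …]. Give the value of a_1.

Run the Euclidean algorithm, recording each quotient:
53 = 3·14 + 11, so a_0 = 3
14 = 1·11 + 3, so a_1 = 1

1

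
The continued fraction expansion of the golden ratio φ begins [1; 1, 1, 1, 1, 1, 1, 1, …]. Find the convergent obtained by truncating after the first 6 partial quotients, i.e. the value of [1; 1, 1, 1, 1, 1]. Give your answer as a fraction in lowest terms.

13/8

a_0 = 1: 1/1
a_1 = 1: 2/1
a_2 = 1: 3/2
a_3 = 1: 5/3
a_4 = 1: 8/5
a_5 = 1: 13/8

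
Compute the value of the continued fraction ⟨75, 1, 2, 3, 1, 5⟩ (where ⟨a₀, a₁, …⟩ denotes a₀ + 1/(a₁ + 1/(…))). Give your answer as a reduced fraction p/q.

Start with 5.
1 + 1/(5/1) = 1 + 1/5 = 6/5
3 + 1/(6/5) = 3 + 5/6 = 23/6
2 + 1/(23/6) = 2 + 6/23 = 52/23
1 + 1/(52/23) = 1 + 23/52 = 75/52
75 + 1/(75/52) = 75 + 52/75 = 5677/75

5677/75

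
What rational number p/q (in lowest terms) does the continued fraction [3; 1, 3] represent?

Collapse the nested fraction from the inside out:
Start with 3.
1 + 1/(3/1) = 1 + 1/3 = 4/3
3 + 1/(4/3) = 3 + 3/4 = 15/4

15/4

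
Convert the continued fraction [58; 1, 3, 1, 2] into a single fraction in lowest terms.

823/14

Start with 2.
1 + 1/(2/1) = 1 + 1/2 = 3/2
3 + 1/(3/2) = 3 + 2/3 = 11/3
1 + 1/(11/3) = 1 + 3/11 = 14/11
58 + 1/(14/11) = 58 + 11/14 = 823/14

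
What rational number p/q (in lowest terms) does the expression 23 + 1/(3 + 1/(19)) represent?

Start with 19.
3 + 1/(19/1) = 3 + 1/19 = 58/19
23 + 1/(58/19) = 23 + 19/58 = 1353/58

1353/58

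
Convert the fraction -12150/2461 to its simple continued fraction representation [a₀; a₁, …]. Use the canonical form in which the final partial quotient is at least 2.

-12150 = -5·2461 + 155, so a_0 = -5
2461 = 15·155 + 136, so a_1 = 15
155 = 1·136 + 19, so a_2 = 1
136 = 7·19 + 3, so a_3 = 7
19 = 6·3 + 1, so a_4 = 6
3 = 3·1 + 0, so a_5 = 3

[-5; 15, 1, 7, 6, 3]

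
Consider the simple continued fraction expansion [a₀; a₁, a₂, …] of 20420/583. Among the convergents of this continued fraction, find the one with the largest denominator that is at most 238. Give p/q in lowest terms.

List convergents until the denominator exceeds the bound:
a_0 = 35: 35/1  (≤ bound)
a_1 = 38: 1331/38  (≤ bound)
a_2 = 1: 1366/39  (≤ bound)
a_3 = 6: 9527/272  (> 238, stop)

1366/39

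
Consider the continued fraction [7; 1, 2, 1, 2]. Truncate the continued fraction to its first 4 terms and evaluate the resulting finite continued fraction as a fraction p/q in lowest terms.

Use the convergent recurrence hₖ = aₖ·hₖ₋₁ + hₖ₋₂ (and likewise for the denominators kₖ):
a_0 = 7: 7/1
a_1 = 1: 8/1
a_2 = 2: 23/3
a_3 = 1: 31/4

31/4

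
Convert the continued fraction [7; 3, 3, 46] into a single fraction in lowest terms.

a_0 = 7: 7/1
a_1 = 3: 22/3
a_2 = 3: 73/10
a_3 = 46: 3380/463

3380/463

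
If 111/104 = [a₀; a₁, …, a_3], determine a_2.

111 ÷ 104 → quotient 1, remainder 7
104 ÷ 7 → quotient 14, remainder 6
7 ÷ 6 → quotient 1, remainder 1

1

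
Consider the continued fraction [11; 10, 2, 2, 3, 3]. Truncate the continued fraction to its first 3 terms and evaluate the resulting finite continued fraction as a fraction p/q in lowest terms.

233/21

Start with 2.
10 + 1/(2/1) = 10 + 1/2 = 21/2
11 + 1/(21/2) = 11 + 2/21 = 233/21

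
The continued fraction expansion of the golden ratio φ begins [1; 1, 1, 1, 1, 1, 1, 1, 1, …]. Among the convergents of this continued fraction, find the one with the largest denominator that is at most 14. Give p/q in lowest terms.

21/13

a_0 = 1: 1/1  (≤ bound)
a_1 = 1: 2/1  (≤ bound)
a_2 = 1: 3/2  (≤ bound)
a_3 = 1: 5/3  (≤ bound)
a_4 = 1: 8/5  (≤ bound)
a_5 = 1: 13/8  (≤ bound)
a_6 = 1: 21/13  (≤ bound)
a_7 = 1: 34/21  (> 14, stop)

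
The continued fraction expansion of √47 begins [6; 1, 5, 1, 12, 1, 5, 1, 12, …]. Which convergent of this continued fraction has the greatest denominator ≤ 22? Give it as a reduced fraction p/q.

48/7

a_0 = 6: 6/1  (≤ bound)
a_1 = 1: 7/1  (≤ bound)
a_2 = 5: 41/6  (≤ bound)
a_3 = 1: 48/7  (≤ bound)
a_4 = 12: 617/90  (> 22, stop)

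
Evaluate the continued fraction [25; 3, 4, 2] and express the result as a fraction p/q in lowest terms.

734/29

Start with 2.
4 + 1/(2/1) = 4 + 1/2 = 9/2
3 + 1/(9/2) = 3 + 2/9 = 29/9
25 + 1/(29/9) = 25 + 9/29 = 734/29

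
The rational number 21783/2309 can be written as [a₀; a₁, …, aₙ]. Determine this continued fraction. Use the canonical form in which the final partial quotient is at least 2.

[9; 2, 3, 3, 1, 1, 43]

21783 ÷ 2309 → quotient 9, remainder 1002
2309 ÷ 1002 → quotient 2, remainder 305
1002 ÷ 305 → quotient 3, remainder 87
305 ÷ 87 → quotient 3, remainder 44
87 ÷ 44 → quotient 1, remainder 43
44 ÷ 43 → quotient 1, remainder 1
43 ÷ 1 → quotient 43, remainder 0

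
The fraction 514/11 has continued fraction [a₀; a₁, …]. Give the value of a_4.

Apply division with remainder until the remainder is 0:
⌊514/11⌋ = 46, remainder 8
⌊11/8⌋ = 1, remainder 3
⌊8/3⌋ = 2, remainder 2
⌊3/2⌋ = 1, remainder 1
⌊2/1⌋ = 2, remainder 0

2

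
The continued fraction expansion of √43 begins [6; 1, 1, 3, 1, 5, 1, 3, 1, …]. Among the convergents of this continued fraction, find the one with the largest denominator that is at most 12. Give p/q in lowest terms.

59/9

a_0 = 6: 6/1  (≤ bound)
a_1 = 1: 7/1  (≤ bound)
a_2 = 1: 13/2  (≤ bound)
a_3 = 3: 46/7  (≤ bound)
a_4 = 1: 59/9  (≤ bound)
a_5 = 5: 341/52  (> 12, stop)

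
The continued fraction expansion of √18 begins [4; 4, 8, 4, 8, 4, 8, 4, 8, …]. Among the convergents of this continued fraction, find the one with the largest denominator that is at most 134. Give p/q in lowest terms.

List convergents until the denominator exceeds the bound:
a_0 = 4: 4/1  (≤ bound)
a_1 = 4: 17/4  (≤ bound)
a_2 = 8: 140/33  (≤ bound)
a_3 = 4: 577/136  (> 134, stop)

140/33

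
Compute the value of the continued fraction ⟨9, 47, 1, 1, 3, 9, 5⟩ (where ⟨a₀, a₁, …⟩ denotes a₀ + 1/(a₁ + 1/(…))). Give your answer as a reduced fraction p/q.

Compute successive convergents:
a_0 = 9: 9/1
a_1 = 47: 424/47
a_2 = 1: 433/48
a_3 = 1: 857/95
a_4 = 3: 3004/333
a_5 = 9: 27893/3092
a_6 = 5: 142469/15793

142469/15793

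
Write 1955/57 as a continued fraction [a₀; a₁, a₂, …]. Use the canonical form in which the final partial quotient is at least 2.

[34; 3, 2, 1, 5]

⌊1955/57⌋ = 34, remainder 17
⌊57/17⌋ = 3, remainder 6
⌊17/6⌋ = 2, remainder 5
⌊6/5⌋ = 1, remainder 1
⌊5/1⌋ = 5, remainder 0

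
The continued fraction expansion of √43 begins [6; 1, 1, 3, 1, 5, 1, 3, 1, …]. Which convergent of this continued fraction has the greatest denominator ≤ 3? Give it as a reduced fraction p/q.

13/2

a_0 = 6: 6/1  (≤ bound)
a_1 = 1: 7/1  (≤ bound)
a_2 = 1: 13/2  (≤ bound)
a_3 = 3: 46/7  (> 3, stop)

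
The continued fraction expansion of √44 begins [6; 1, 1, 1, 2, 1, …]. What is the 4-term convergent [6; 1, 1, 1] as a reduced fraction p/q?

a_0 = 6: 6/1
a_1 = 1: 7/1
a_2 = 1: 13/2
a_3 = 1: 20/3

20/3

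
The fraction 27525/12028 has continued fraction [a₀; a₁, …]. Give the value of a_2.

2

27525 ÷ 12028 → quotient 2, remainder 3469
12028 ÷ 3469 → quotient 3, remainder 1621
3469 ÷ 1621 → quotient 2, remainder 227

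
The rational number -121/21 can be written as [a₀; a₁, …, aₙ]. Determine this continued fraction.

Apply division with remainder until the remainder is 0:
⌊-121/21⌋ = -6, remainder 5
⌊21/5⌋ = 4, remainder 1
⌊5/1⌋ = 5, remainder 0

[-6; 4, 5]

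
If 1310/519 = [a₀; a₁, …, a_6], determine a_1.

⌊1310/519⌋ = 2, remainder 272
⌊519/272⌋ = 1, remainder 247

1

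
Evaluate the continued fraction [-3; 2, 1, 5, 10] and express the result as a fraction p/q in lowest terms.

-458/173

Start with 10.
5 + 1/(10/1) = 5 + 1/10 = 51/10
1 + 1/(51/10) = 1 + 10/51 = 61/51
2 + 1/(61/51) = 2 + 51/61 = 173/61
-3 + 1/(173/61) = -3 + 61/173 = -458/173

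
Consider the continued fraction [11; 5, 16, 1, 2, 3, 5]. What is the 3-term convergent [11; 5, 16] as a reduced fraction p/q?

Start with 16.
5 + 1/(16/1) = 5 + 1/16 = 81/16
11 + 1/(81/16) = 11 + 16/81 = 907/81

907/81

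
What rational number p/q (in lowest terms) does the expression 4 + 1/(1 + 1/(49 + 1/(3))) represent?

Collapse the nested fraction from the inside out:
Start with 3.
49 + 1/(3/1) = 49 + 1/3 = 148/3
1 + 1/(148/3) = 1 + 3/148 = 151/148
4 + 1/(151/148) = 4 + 148/151 = 752/151

752/151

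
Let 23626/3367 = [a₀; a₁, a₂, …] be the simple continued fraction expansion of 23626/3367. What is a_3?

23626 ÷ 3367 → quotient 7, remainder 57
3367 ÷ 57 → quotient 59, remainder 4
57 ÷ 4 → quotient 14, remainder 1
4 ÷ 1 → quotient 4, remainder 0

4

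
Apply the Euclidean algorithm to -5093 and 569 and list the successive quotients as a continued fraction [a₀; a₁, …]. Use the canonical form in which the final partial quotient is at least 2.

[-9; 20, 3, 9]

Run the Euclidean algorithm, recording each quotient:
-5093 ÷ 569 → quotient -9, remainder 28
569 ÷ 28 → quotient 20, remainder 9
28 ÷ 9 → quotient 3, remainder 1
9 ÷ 1 → quotient 9, remainder 0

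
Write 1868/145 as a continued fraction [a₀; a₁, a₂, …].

[12; 1, 7, 1, 1, 8]

⌊1868/145⌋ = 12, remainder 128
⌊145/128⌋ = 1, remainder 17
⌊128/17⌋ = 7, remainder 9
⌊17/9⌋ = 1, remainder 8
⌊9/8⌋ = 1, remainder 1
⌊8/1⌋ = 8, remainder 0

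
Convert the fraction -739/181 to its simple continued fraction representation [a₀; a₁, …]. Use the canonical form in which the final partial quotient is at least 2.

[-5; 1, 11, 15]

⌊-739/181⌋ = -5, remainder 166
⌊181/166⌋ = 1, remainder 15
⌊166/15⌋ = 11, remainder 1
⌊15/1⌋ = 15, remainder 0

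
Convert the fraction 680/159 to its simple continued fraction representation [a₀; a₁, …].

⌊680/159⌋ = 4, remainder 44
⌊159/44⌋ = 3, remainder 27
⌊44/27⌋ = 1, remainder 17
⌊27/17⌋ = 1, remainder 10
⌊17/10⌋ = 1, remainder 7
⌊10/7⌋ = 1, remainder 3
⌊7/3⌋ = 2, remainder 1
⌊3/1⌋ = 3, remainder 0

[4; 3, 1, 1, 1, 1, 2, 3]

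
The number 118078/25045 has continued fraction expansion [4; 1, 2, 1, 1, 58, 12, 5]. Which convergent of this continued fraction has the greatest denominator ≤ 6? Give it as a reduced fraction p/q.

List convergents until the denominator exceeds the bound:
a_0 = 4: 4/1  (≤ bound)
a_1 = 1: 5/1  (≤ bound)
a_2 = 2: 14/3  (≤ bound)
a_3 = 1: 19/4  (≤ bound)
a_4 = 1: 33/7  (> 6, stop)

19/4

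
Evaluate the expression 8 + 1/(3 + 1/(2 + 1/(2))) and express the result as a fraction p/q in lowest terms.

141/17

Start with 2.
2 + 1/(2/1) = 2 + 1/2 = 5/2
3 + 1/(5/2) = 3 + 2/5 = 17/5
8 + 1/(17/5) = 8 + 5/17 = 141/17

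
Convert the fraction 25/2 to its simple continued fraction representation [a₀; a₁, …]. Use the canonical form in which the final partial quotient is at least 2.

[12; 2]

25 = 12·2 + 1, so a_0 = 12
2 = 2·1 + 0, so a_1 = 2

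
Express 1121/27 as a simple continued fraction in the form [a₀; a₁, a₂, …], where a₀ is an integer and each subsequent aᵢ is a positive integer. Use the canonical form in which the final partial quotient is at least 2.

[41; 1, 1, 13]

⌊1121/27⌋ = 41, remainder 14
⌊27/14⌋ = 1, remainder 13
⌊14/13⌋ = 1, remainder 1
⌊13/1⌋ = 13, remainder 0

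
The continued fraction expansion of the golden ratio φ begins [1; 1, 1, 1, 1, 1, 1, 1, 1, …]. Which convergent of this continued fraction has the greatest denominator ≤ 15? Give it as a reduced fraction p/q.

21/13

a_0 = 1: 1/1  (≤ bound)
a_1 = 1: 2/1  (≤ bound)
a_2 = 1: 3/2  (≤ bound)
a_3 = 1: 5/3  (≤ bound)
a_4 = 1: 8/5  (≤ bound)
a_5 = 1: 13/8  (≤ bound)
a_6 = 1: 21/13  (≤ bound)
a_7 = 1: 34/21  (> 15, stop)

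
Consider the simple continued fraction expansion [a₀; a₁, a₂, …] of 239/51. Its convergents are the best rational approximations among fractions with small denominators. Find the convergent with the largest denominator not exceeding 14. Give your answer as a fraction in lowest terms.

a_0 = 4: 4/1  (≤ bound)
a_1 = 1: 5/1  (≤ bound)
a_2 = 2: 14/3  (≤ bound)
a_3 = 5: 75/16  (> 14, stop)

14/3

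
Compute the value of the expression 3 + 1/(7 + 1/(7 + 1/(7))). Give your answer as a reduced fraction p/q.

a_0 = 3: 3/1
a_1 = 7: 22/7
a_2 = 7: 157/50
a_3 = 7: 1121/357

1121/357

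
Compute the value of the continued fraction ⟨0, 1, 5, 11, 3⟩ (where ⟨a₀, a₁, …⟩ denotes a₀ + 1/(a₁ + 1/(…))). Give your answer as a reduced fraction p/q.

Start with 3.
11 + 1/(3/1) = 11 + 1/3 = 34/3
5 + 1/(34/3) = 5 + 3/34 = 173/34
1 + 1/(173/34) = 1 + 34/173 = 207/173
0 + 1/(207/173) = 0 + 173/207 = 173/207

173/207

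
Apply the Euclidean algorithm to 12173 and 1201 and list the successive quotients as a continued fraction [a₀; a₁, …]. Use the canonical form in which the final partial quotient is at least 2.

12173 = 10·1201 + 163, so a_0 = 10
1201 = 7·163 + 60, so a_1 = 7
163 = 2·60 + 43, so a_2 = 2
60 = 1·43 + 17, so a_3 = 1
43 = 2·17 + 9, so a_4 = 2
17 = 1·9 + 8, so a_5 = 1
9 = 1·8 + 1, so a_6 = 1
8 = 8·1 + 0, so a_7 = 8

[10; 7, 2, 1, 2, 1, 1, 8]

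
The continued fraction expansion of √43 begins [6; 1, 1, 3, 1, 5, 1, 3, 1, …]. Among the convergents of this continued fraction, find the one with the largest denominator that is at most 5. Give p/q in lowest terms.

List convergents until the denominator exceeds the bound:
a_0 = 6: 6/1  (≤ bound)
a_1 = 1: 7/1  (≤ bound)
a_2 = 1: 13/2  (≤ bound)
a_3 = 3: 46/7  (> 5, stop)

13/2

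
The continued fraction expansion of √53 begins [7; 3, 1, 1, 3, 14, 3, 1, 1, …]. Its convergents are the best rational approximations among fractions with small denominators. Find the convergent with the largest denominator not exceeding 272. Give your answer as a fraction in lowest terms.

182/25

List convergents until the denominator exceeds the bound:
a_0 = 7: 7/1  (≤ bound)
a_1 = 3: 22/3  (≤ bound)
a_2 = 1: 29/4  (≤ bound)
a_3 = 1: 51/7  (≤ bound)
a_4 = 3: 182/25  (≤ bound)
a_5 = 14: 2599/357  (> 272, stop)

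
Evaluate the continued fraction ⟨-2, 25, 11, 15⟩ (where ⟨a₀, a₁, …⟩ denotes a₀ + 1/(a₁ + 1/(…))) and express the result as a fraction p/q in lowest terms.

Start with 15.
11 + 1/(15/1) = 11 + 1/15 = 166/15
25 + 1/(166/15) = 25 + 15/166 = 4165/166
-2 + 1/(4165/166) = -2 + 166/4165 = -8164/4165

-8164/4165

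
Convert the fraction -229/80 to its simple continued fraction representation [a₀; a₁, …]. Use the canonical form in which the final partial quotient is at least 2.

-229 ÷ 80 → quotient -3, remainder 11
80 ÷ 11 → quotient 7, remainder 3
11 ÷ 3 → quotient 3, remainder 2
3 ÷ 2 → quotient 1, remainder 1
2 ÷ 1 → quotient 2, remainder 0

[-3; 7, 3, 1, 2]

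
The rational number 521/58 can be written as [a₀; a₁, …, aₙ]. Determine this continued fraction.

[8; 1, 57]

521 = 8·58 + 57, so a_0 = 8
58 = 1·57 + 1, so a_1 = 1
57 = 57·1 + 0, so a_2 = 57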